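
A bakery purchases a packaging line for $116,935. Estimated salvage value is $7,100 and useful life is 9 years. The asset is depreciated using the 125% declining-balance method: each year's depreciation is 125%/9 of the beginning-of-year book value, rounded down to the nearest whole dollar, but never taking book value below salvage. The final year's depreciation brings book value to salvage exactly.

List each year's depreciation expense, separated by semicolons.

$16,240; $13,985; $12,043; $10,370; $8,930; $7,689; $6,621; $5,702; $28,255

Depreciable base = $116,935 − $7,100 = $109,835.
Year 1: ⌊$116,935 × 125%/9⌋ = $16,240. Book value $100,695.
Year 2: ⌊$100,695 × 125%/9⌋ = $13,985. Book value $86,710.
Year 3: ⌊$86,710 × 125%/9⌋ = $12,043. Book value $74,667.
Year 4: ⌊$74,667 × 125%/9⌋ = $10,370. Book value $64,297.
Year 5: ⌊$64,297 × 125%/9⌋ = $8,930. Book value $55,367.
Year 6: ⌊$55,367 × 125%/9⌋ = $7,689. Book value $47,678.
Year 7: ⌊$47,678 × 125%/9⌋ = $6,621. Book value $41,057.
Year 8: ⌊$41,057 × 125%/9⌋ = $5,702. Book value $35,355.
Year 9 (final): $35,355 − $7,100 = $28,255. Book value $7,100.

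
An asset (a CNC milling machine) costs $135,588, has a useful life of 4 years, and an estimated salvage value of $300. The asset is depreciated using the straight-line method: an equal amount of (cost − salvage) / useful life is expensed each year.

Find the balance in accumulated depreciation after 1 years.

Depreciable base = $135,588 − $300 = $135,288.
Annual expense = $135,288 / 4 = $33,822.
End of year 1: book value $101,766.
Accumulated through year 1 = $135,588 − $101,766 = $33,822.

$33,822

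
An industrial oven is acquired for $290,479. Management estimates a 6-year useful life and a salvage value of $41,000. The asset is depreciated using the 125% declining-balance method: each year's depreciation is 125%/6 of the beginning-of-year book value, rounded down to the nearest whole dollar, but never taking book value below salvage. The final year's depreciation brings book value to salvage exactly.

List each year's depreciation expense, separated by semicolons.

$60,516; $47,908; $37,928; $30,026; $23,771; $49,330

Depreciable base = $290,479 − $41,000 = $249,479.
Year 1: ⌊$290,479 × 125%/6⌋ = $60,516. Book value $229,963.
Year 2: ⌊$229,963 × 125%/6⌋ = $47,908. Book value $182,055.
Year 3: ⌊$182,055 × 125%/6⌋ = $37,928. Book value $144,127.
Year 4: ⌊$144,127 × 125%/6⌋ = $30,026. Book value $114,101.
Year 5: ⌊$114,101 × 125%/6⌋ = $23,771. Book value $90,330.
Year 6 (final): $90,330 − $41,000 = $49,330. Book value $41,000.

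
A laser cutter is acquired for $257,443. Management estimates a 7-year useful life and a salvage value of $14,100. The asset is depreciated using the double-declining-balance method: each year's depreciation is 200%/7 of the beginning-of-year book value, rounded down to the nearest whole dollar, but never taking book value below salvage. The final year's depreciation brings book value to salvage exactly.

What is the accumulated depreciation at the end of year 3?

Depreciable base = $257,443 − $14,100 = $243,343.
Year 1: ⌊$257,443 × 200%/7⌋ = $73,555. Book value $183,888.
Year 2: ⌊$183,888 × 200%/7⌋ = $52,539. Book value $131,349.
Year 3: ⌊$131,349 × 200%/7⌋ = $37,528. Book value $93,821.
Accumulated through year 3 = $257,443 − $93,821 = $163,622.

$163,622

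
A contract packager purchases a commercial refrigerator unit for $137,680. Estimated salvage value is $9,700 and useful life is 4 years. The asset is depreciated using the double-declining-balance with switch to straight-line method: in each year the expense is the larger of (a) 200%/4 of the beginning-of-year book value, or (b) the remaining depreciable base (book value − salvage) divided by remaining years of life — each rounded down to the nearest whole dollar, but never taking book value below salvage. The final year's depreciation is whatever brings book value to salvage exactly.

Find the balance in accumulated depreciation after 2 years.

$103,260

Depreciable base = $137,680 − $9,700 = $127,980.
Year 1: DB = ⌊$137,680 × 200%/4⌋ = $68,840; SL = ⌊$127,980/4⌋ = $31,995 → take DB $68,840. Book value $68,840.
Year 2: DB = ⌊$68,840 × 200%/4⌋ = $34,420; SL = ⌊$59,140/3⌋ = $19,713 → take DB $34,420. Book value $34,420.
Accumulated through year 2 = $137,680 − $34,420 = $103,260.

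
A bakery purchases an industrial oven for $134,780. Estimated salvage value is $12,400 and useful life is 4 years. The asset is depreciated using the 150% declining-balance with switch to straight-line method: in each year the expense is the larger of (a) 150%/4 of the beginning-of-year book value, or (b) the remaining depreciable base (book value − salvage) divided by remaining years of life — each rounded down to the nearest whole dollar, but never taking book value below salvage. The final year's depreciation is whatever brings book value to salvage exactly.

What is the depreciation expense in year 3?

Depreciable base = $134,780 − $12,400 = $122,380.
Year 1: DB = ⌊$134,780 × 150%/4⌋ = $50,542; SL = ⌊$122,380/4⌋ = $30,595 → take DB $50,542. Book value $84,238.
Year 2: DB = ⌊$84,238 × 150%/4⌋ = $31,589; SL = ⌊$71,838/3⌋ = $23,946 → take DB $31,589. Book value $52,649.
Year 3: DB = ⌊$52,649 × 150%/4⌋ = $19,743; SL = ⌊$40,249/2⌋ = $20,124 → take SL $20,124. Book value $32,525.

$20,124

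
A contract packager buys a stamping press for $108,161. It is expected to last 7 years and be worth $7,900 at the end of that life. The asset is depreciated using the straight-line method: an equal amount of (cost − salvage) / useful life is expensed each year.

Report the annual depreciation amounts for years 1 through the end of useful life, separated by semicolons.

$14,323; $14,323; $14,323; $14,323; $14,323; $14,323; $14,323

Depreciable base = $108,161 − $7,900 = $100,261.
Annual expense = $100,261 / 7 = $14,323.
End of year 1: book value $93,838.
End of year 2: book value $79,515.
End of year 3: book value $65,192.
End of year 4: book value $50,869.
End of year 5: book value $36,546.
End of year 6: book value $22,223.
End of year 7: book value $7,900.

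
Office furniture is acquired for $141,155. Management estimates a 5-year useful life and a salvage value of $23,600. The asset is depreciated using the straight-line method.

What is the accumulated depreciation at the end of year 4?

Depreciable base = $141,155 − $23,600 = $117,555.
Annual expense = $117,555 / 5 = $23,511.
End of year 1: book value $117,644.
End of year 2: book value $94,133.
End of year 3: book value $70,622.
End of year 4: book value $47,111.
Accumulated through year 4 = $141,155 − $47,111 = $94,044.

$94,044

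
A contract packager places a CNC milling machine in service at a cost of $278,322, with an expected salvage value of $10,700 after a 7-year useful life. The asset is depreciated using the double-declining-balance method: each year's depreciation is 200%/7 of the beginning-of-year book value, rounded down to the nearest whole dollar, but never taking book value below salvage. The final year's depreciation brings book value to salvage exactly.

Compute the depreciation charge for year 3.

$40,572

Depreciable base = $278,322 − $10,700 = $267,622.
Year 1: ⌊$278,322 × 200%/7⌋ = $79,520. Book value $198,802.
Year 2: ⌊$198,802 × 200%/7⌋ = $56,800. Book value $142,002.
Year 3: ⌊$142,002 × 200%/7⌋ = $40,572. Book value $101,430.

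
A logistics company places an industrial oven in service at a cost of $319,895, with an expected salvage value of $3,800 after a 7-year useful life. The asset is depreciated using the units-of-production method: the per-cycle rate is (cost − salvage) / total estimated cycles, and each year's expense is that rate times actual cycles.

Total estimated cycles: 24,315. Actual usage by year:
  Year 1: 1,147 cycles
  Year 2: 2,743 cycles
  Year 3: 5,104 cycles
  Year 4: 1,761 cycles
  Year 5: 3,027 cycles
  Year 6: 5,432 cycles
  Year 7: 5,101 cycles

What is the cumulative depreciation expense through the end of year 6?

Depreciable base = $319,895 − $3,800 = $316,095.
Rate = $316,095 / 24,315 cycles = $13 per cycle.
Year 1: 1,147 × $13 = $14,911. Book value $304,984.
Year 2: 2,743 × $13 = $35,659. Book value $269,325.
Year 3: 5,104 × $13 = $66,352. Book value $202,973.
Year 4: 1,761 × $13 = $22,893. Book value $180,080.
Year 5: 3,027 × $13 = $39,351. Book value $140,729.
Year 6: 5,432 × $13 = $70,616. Book value $70,113.
Accumulated through year 6 = $319,895 − $70,113 = $249,782.

$249,782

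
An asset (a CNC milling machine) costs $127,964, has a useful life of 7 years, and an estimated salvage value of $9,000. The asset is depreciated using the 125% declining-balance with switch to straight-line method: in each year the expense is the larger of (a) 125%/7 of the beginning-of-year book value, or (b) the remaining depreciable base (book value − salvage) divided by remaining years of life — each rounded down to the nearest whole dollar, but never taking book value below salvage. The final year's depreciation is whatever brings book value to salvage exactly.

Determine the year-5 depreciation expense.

Depreciable base = $127,964 − $9,000 = $118,964.
Year 1: DB = ⌊$127,964 × 125%/7⌋ = $22,850; SL = ⌊$118,964/7⌋ = $16,994 → take DB $22,850. Book value $105,114.
Year 2: DB = ⌊$105,114 × 125%/7⌋ = $18,770; SL = ⌊$96,114/6⌋ = $16,019 → take DB $18,770. Book value $86,344.
Year 3: DB = ⌊$86,344 × 125%/7⌋ = $15,418; SL = ⌊$77,344/5⌋ = $15,468 → take SL $15,468. Book value $70,876.
Year 4: DB = ⌊$70,876 × 125%/7⌋ = $12,656; SL = ⌊$61,876/4⌋ = $15,469 → take SL $15,469. Book value $55,407.
Year 5: DB = ⌊$55,407 × 125%/7⌋ = $9,894; SL = ⌊$46,407/3⌋ = $15,469 → take SL $15,469. Book value $39,938.

$15,469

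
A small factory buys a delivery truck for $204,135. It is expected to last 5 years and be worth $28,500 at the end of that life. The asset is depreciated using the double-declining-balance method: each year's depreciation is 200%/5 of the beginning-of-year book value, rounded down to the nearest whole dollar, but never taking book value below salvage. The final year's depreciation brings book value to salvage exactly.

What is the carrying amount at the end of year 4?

$28,500

Depreciable base = $204,135 − $28,500 = $175,635.
Year 1: ⌊$204,135 × 200%/5⌋ = $81,654. Book value $122,481.
Year 2: ⌊$122,481 × 200%/5⌋ = $48,992. Book value $73,489.
Year 3: ⌊$73,489 × 200%/5⌋ = $29,395. Book value $44,094.
Year 4: ⌊$44,094 × 200%/5⌋ = $17,637, capped at $15,594. Book value $28,500.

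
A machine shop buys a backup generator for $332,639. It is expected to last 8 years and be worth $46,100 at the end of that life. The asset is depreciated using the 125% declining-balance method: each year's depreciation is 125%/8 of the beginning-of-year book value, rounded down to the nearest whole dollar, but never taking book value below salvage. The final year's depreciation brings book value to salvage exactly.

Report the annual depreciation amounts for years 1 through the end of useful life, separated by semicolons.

Depreciable base = $332,639 − $46,100 = $286,539.
Year 1: ⌊$332,639 × 125%/8⌋ = $51,974. Book value $280,665.
Year 2: ⌊$280,665 × 125%/8⌋ = $43,853. Book value $236,812.
Year 3: ⌊$236,812 × 125%/8⌋ = $37,001. Book value $199,811.
Year 4: ⌊$199,811 × 125%/8⌋ = $31,220. Book value $168,591.
Year 5: ⌊$168,591 × 125%/8⌋ = $26,342. Book value $142,249.
Year 6: ⌊$142,249 × 125%/8⌋ = $22,226. Book value $120,023.
Year 7: ⌊$120,023 × 125%/8⌋ = $18,753. Book value $101,270.
Year 8 (final): $101,270 − $46,100 = $55,170. Book value $46,100.

$51,974; $43,853; $37,001; $31,220; $26,342; $22,226; $18,753; $55,170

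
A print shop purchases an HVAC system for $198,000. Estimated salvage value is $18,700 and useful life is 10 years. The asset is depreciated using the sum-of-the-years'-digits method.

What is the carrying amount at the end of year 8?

$28,480

Depreciable base = $198,000 − $18,700 = $179,300.
Sum of the years' digits = 10+9+8+7+6+5+4+3+2+1 = 55.
Year 1: $179,300 × 10/55 = $32,600. Book value $165,400.
Year 2: $179,300 × 9/55 = $29,340. Book value $136,060.
Year 3: $179,300 × 8/55 = $26,080. Book value $109,980.
Year 4: $179,300 × 7/55 = $22,820. Book value $87,160.
Year 5: $179,300 × 6/55 = $19,560. Book value $67,600.
Year 6: $179,300 × 5/55 = $16,300. Book value $51,300.
Year 7: $179,300 × 4/55 = $13,040. Book value $38,260.
Year 8: $179,300 × 3/55 = $9,780. Book value $28,480.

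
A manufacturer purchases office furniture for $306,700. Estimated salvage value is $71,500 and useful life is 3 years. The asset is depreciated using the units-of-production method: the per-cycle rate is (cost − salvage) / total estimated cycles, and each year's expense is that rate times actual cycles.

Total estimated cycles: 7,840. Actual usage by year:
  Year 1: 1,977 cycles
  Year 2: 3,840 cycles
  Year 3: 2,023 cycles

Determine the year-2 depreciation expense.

Depreciable base = $306,700 − $71,500 = $235,200.
Rate = $235,200 / 7,840 cycles = $30 per cycle.
Year 1: 1,977 × $30 = $59,310. Book value $247,390.
Year 2: 3,840 × $30 = $115,200. Book value $132,190.

$115,200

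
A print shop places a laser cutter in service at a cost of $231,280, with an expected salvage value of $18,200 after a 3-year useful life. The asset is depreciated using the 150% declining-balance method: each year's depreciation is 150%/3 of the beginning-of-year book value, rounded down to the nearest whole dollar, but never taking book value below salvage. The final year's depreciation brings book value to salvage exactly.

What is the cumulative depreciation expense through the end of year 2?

Depreciable base = $231,280 − $18,200 = $213,080.
Year 1: ⌊$231,280 × 150%/3⌋ = $115,640. Book value $115,640.
Year 2: ⌊$115,640 × 150%/3⌋ = $57,820. Book value $57,820.
Accumulated through year 2 = $231,280 − $57,820 = $173,460.

$173,460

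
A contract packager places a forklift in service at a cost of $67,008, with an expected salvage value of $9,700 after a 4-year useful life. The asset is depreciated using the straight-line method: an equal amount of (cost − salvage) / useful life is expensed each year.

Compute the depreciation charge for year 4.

Depreciable base = $67,008 − $9,700 = $57,308.
Annual expense = $57,308 / 4 = $14,327.

$14,327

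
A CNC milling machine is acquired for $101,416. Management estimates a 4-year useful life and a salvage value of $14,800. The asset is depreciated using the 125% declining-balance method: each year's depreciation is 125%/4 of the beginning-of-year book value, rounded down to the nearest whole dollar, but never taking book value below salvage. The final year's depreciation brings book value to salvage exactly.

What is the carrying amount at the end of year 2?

$47,936

Depreciable base = $101,416 − $14,800 = $86,616.
Year 1: ⌊$101,416 × 125%/4⌋ = $31,692. Book value $69,724.
Year 2: ⌊$69,724 × 125%/4⌋ = $21,788. Book value $47,936.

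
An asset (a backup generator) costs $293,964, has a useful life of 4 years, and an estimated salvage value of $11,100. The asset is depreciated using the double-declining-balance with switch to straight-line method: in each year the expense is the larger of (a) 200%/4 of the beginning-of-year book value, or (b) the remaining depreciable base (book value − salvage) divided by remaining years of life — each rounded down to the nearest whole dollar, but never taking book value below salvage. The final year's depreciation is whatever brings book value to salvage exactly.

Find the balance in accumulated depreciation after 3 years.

$257,218

Depreciable base = $293,964 − $11,100 = $282,864.
Year 1: DB = ⌊$293,964 × 200%/4⌋ = $146,982; SL = ⌊$282,864/4⌋ = $70,716 → take DB $146,982. Book value $146,982.
Year 2: DB = ⌊$146,982 × 200%/4⌋ = $73,491; SL = ⌊$135,882/3⌋ = $45,294 → take DB $73,491. Book value $73,491.
Year 3: DB = ⌊$73,491 × 200%/4⌋ = $36,745; SL = ⌊$62,391/2⌋ = $31,195 → take DB $36,745. Book value $36,746.
Accumulated through year 3 = $293,964 − $36,746 = $257,218.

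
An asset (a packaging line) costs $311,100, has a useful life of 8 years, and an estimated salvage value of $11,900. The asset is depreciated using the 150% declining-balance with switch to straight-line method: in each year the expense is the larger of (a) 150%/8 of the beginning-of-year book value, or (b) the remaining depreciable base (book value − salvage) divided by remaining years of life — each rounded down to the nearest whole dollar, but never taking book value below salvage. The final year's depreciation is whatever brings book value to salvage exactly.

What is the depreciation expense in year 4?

Depreciable base = $311,100 − $11,900 = $299,200.
Year 1: DB = ⌊$311,100 × 150%/8⌋ = $58,331; SL = ⌊$299,200/8⌋ = $37,400 → take DB $58,331. Book value $252,769.
Year 2: DB = ⌊$252,769 × 150%/8⌋ = $47,394; SL = ⌊$240,869/7⌋ = $34,409 → take DB $47,394. Book value $205,375.
Year 3: DB = ⌊$205,375 × 150%/8⌋ = $38,507; SL = ⌊$193,475/6⌋ = $32,245 → take DB $38,507. Book value $166,868.
Year 4: DB = ⌊$166,868 × 150%/8⌋ = $31,287; SL = ⌊$154,968/5⌋ = $30,993 → take DB $31,287. Book value $135,581.

$31,287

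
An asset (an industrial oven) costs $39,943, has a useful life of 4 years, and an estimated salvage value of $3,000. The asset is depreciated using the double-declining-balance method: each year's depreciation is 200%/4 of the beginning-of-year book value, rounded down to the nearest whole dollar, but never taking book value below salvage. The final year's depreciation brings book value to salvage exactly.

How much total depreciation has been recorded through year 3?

$34,950

Depreciable base = $39,943 − $3,000 = $36,943.
Year 1: ⌊$39,943 × 200%/4⌋ = $19,971. Book value $19,972.
Year 2: ⌊$19,972 × 200%/4⌋ = $9,986. Book value $9,986.
Year 3: ⌊$9,986 × 200%/4⌋ = $4,993. Book value $4,993.
Accumulated through year 3 = $39,943 − $4,993 = $34,950.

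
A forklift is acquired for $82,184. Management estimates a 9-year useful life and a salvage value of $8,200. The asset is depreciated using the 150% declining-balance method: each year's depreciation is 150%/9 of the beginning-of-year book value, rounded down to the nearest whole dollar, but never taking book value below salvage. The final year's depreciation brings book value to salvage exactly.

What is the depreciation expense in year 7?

Depreciable base = $82,184 − $8,200 = $73,984.
Year 1: ⌊$82,184 × 150%/9⌋ = $13,697. Book value $68,487.
Year 2: ⌊$68,487 × 150%/9⌋ = $11,414. Book value $57,073.
Year 3: ⌊$57,073 × 150%/9⌋ = $9,512. Book value $47,561.
Year 4: ⌊$47,561 × 150%/9⌋ = $7,926. Book value $39,635.
Year 5: ⌊$39,635 × 150%/9⌋ = $6,605. Book value $33,030.
Year 6: ⌊$33,030 × 150%/9⌋ = $5,505. Book value $27,525.
Year 7: ⌊$27,525 × 150%/9⌋ = $4,587. Book value $22,938.

$4,587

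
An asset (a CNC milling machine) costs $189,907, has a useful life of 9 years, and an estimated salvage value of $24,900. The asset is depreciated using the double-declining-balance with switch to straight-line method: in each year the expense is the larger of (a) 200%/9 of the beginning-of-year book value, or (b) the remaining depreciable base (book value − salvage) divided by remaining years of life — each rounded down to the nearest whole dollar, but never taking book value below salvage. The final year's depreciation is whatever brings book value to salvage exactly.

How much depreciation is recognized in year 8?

$7,266

Depreciable base = $189,907 − $24,900 = $165,007.
Year 1: DB = ⌊$189,907 × 200%/9⌋ = $42,201; SL = ⌊$165,007/9⌋ = $18,334 → take DB $42,201. Book value $147,706.
Year 2: DB = ⌊$147,706 × 200%/9⌋ = $32,823; SL = ⌊$122,806/8⌋ = $15,350 → take DB $32,823. Book value $114,883.
Year 3: DB = ⌊$114,883 × 200%/9⌋ = $25,529; SL = ⌊$89,983/7⌋ = $12,854 → take DB $25,529. Book value $89,354.
Year 4: DB = ⌊$89,354 × 200%/9⌋ = $19,856; SL = ⌊$64,454/6⌋ = $10,742 → take DB $19,856. Book value $69,498.
Year 5: DB = ⌊$69,498 × 200%/9⌋ = $15,444; SL = ⌊$44,598/5⌋ = $8,919 → take DB $15,444. Book value $54,054.
Year 6: DB = ⌊$54,054 × 200%/9⌋ = $12,012; SL = ⌊$29,154/4⌋ = $7,288 → take DB $12,012. Book value $42,042.
Year 7: DB = ⌊$42,042 × 200%/9⌋ = $9,342; SL = ⌊$17,142/3⌋ = $5,714 → take DB $9,342. Book value $32,700.
Year 8: DB = ⌊$32,700 × 200%/9⌋ = $7,266; SL = ⌊$7,800/2⌋ = $3,900 → take DB $7,266. Book value $25,434.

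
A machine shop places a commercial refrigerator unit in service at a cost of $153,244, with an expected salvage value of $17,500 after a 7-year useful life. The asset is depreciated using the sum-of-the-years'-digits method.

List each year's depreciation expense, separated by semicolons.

Depreciable base = $153,244 − $17,500 = $135,744.
Sum of the years' digits = 7+6+5+4+3+2+1 = 28.
Year 1: $135,744 × 7/28 = $33,936. Book value $119,308.
Year 2: $135,744 × 6/28 = $29,088. Book value $90,220.
Year 3: $135,744 × 5/28 = $24,240. Book value $65,980.
Year 4: $135,744 × 4/28 = $19,392. Book value $46,588.
Year 5: $135,744 × 3/28 = $14,544. Book value $32,044.
Year 6: $135,744 × 2/28 = $9,696. Book value $22,348.
Year 7: $135,744 × 1/28 = $4,848. Book value $17,500.

$33,936; $29,088; $24,240; $19,392; $14,544; $9,696; $4,848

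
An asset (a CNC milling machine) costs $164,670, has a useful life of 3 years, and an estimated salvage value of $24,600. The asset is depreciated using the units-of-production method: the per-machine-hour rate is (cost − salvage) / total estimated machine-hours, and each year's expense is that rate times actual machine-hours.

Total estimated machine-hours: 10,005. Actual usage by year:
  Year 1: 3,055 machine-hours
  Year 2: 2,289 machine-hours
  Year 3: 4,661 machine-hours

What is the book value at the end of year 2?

Depreciable base = $164,670 − $24,600 = $140,070.
Rate = $140,070 / 10,005 machine-hours = $14 per machine-hour.
Year 1: 3,055 × $14 = $42,770. Book value $121,900.
Year 2: 2,289 × $14 = $32,046. Book value $89,854.

$89,854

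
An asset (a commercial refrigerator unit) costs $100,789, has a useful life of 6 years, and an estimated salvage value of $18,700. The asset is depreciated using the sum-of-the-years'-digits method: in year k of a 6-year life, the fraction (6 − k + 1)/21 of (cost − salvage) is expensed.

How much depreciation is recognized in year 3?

Depreciable base = $100,789 − $18,700 = $82,089.
Sum of the years' digits = 6+5+4+3+2+1 = 21.
Year 1: $82,089 × 6/21 = $23,454. Book value $77,335.
Year 2: $82,089 × 5/21 = $19,545. Book value $57,790.
Year 3: $82,089 × 4/21 = $15,636. Book value $42,154.

$15,636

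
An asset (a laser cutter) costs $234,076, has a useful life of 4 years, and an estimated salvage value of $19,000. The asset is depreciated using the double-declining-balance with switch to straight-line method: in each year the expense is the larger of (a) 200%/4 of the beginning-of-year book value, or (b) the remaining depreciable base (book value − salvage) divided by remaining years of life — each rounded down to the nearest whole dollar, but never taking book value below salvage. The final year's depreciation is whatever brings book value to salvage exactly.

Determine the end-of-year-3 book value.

Depreciable base = $234,076 − $19,000 = $215,076.
Year 1: DB = ⌊$234,076 × 200%/4⌋ = $117,038; SL = ⌊$215,076/4⌋ = $53,769 → take DB $117,038. Book value $117,038.
Year 2: DB = ⌊$117,038 × 200%/4⌋ = $58,519; SL = ⌊$98,038/3⌋ = $32,679 → take DB $58,519. Book value $58,519.
Year 3: DB = ⌊$58,519 × 200%/4⌋ = $29,259; SL = ⌊$39,519/2⌋ = $19,759 → take DB $29,259. Book value $29,260.

$29,260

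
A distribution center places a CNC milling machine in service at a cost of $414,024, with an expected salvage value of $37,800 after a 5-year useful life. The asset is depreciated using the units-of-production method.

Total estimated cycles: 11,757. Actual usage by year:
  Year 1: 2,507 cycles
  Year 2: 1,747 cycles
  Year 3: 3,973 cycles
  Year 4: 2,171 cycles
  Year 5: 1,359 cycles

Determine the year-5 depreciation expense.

$43,488

Depreciable base = $414,024 − $37,800 = $376,224.
Rate = $376,224 / 11,757 cycles = $32 per cycle.
Year 1: 2,507 × $32 = $80,224. Book value $333,800.
Year 2: 1,747 × $32 = $55,904. Book value $277,896.
Year 3: 3,973 × $32 = $127,136. Book value $150,760.
Year 4: 2,171 × $32 = $69,472. Book value $81,288.
Year 5: 1,359 × $32 = $43,488. Book value $37,800.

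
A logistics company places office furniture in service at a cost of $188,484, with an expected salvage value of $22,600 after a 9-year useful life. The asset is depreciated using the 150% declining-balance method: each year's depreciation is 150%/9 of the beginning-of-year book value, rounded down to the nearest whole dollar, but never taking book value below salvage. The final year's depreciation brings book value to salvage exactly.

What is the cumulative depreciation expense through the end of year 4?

Depreciable base = $188,484 − $22,600 = $165,884.
Year 1: ⌊$188,484 × 150%/9⌋ = $31,414. Book value $157,070.
Year 2: ⌊$157,070 × 150%/9⌋ = $26,178. Book value $130,892.
Year 3: ⌊$130,892 × 150%/9⌋ = $21,815. Book value $109,077.
Year 4: ⌊$109,077 × 150%/9⌋ = $18,179. Book value $90,898.
Accumulated through year 4 = $188,484 − $90,898 = $97,586.

$97,586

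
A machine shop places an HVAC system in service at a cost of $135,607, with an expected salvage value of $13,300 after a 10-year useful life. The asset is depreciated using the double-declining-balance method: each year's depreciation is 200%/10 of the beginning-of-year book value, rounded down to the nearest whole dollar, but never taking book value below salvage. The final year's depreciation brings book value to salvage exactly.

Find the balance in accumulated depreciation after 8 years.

$112,855

Depreciable base = $135,607 − $13,300 = $122,307.
Year 1: ⌊$135,607 × 200%/10⌋ = $27,121. Book value $108,486.
Year 2: ⌊$108,486 × 200%/10⌋ = $21,697. Book value $86,789.
Year 3: ⌊$86,789 × 200%/10⌋ = $17,357. Book value $69,432.
Year 4: ⌊$69,432 × 200%/10⌋ = $13,886. Book value $55,546.
Year 5: ⌊$55,546 × 200%/10⌋ = $11,109. Book value $44,437.
Year 6: ⌊$44,437 × 200%/10⌋ = $8,887. Book value $35,550.
Year 7: ⌊$35,550 × 200%/10⌋ = $7,110. Book value $28,440.
Year 8: ⌊$28,440 × 200%/10⌋ = $5,688. Book value $22,752.
Accumulated through year 8 = $135,607 − $22,752 = $112,855.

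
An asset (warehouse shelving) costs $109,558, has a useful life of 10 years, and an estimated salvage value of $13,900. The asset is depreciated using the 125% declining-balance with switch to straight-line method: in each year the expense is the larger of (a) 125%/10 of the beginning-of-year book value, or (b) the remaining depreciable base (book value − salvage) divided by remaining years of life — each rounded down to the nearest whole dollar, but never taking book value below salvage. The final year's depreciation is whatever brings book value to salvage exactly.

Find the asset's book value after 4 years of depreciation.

Depreciable base = $109,558 − $13,900 = $95,658.
Year 1: DB = ⌊$109,558 × 125%/10⌋ = $13,694; SL = ⌊$95,658/10⌋ = $9,565 → take DB $13,694. Book value $95,864.
Year 2: DB = ⌊$95,864 × 125%/10⌋ = $11,983; SL = ⌊$81,964/9⌋ = $9,107 → take DB $11,983. Book value $83,881.
Year 3: DB = ⌊$83,881 × 125%/10⌋ = $10,485; SL = ⌊$69,981/8⌋ = $8,747 → take DB $10,485. Book value $73,396.
Year 4: DB = ⌊$73,396 × 125%/10⌋ = $9,174; SL = ⌊$59,496/7⌋ = $8,499 → take DB $9,174. Book value $64,222.

$64,222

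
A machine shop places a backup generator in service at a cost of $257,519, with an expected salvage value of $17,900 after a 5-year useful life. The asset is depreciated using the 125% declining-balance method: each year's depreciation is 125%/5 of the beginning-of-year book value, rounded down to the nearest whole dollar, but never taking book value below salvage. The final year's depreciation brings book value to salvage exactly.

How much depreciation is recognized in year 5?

$63,582

Depreciable base = $257,519 − $17,900 = $239,619.
Year 1: ⌊$257,519 × 125%/5⌋ = $64,379. Book value $193,140.
Year 2: ⌊$193,140 × 125%/5⌋ = $48,285. Book value $144,855.
Year 3: ⌊$144,855 × 125%/5⌋ = $36,213. Book value $108,642.
Year 4: ⌊$108,642 × 125%/5⌋ = $27,160. Book value $81,482.
Year 5 (final): $81,482 − $17,900 = $63,582. Book value $17,900.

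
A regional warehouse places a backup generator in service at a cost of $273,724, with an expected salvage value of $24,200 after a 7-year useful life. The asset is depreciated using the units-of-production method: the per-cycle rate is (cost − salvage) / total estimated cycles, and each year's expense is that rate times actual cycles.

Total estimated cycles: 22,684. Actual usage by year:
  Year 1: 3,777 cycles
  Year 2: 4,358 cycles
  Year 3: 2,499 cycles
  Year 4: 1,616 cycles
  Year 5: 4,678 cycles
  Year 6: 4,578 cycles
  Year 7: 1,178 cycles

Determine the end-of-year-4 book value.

$138,974

Depreciable base = $273,724 − $24,200 = $249,524.
Rate = $249,524 / 22,684 cycles = $11 per cycle.
Year 1: 3,777 × $11 = $41,547. Book value $232,177.
Year 2: 4,358 × $11 = $47,938. Book value $184,239.
Year 3: 2,499 × $11 = $27,489. Book value $156,750.
Year 4: 1,616 × $11 = $17,776. Book value $138,974.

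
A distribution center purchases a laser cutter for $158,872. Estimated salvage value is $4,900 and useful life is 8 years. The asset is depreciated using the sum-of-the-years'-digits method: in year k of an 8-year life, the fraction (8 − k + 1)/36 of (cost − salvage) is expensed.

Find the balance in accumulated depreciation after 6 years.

$141,141

Depreciable base = $158,872 − $4,900 = $153,972.
Sum of the years' digits = 8+7+6+5+4+3+2+1 = 36.
Year 1: $153,972 × 8/36 = $34,216. Book value $124,656.
Year 2: $153,972 × 7/36 = $29,939. Book value $94,717.
Year 3: $153,972 × 6/36 = $25,662. Book value $69,055.
Year 4: $153,972 × 5/36 = $21,385. Book value $47,670.
Year 5: $153,972 × 4/36 = $17,108. Book value $30,562.
Year 6: $153,972 × 3/36 = $12,831. Book value $17,731.
Accumulated through year 6 = $158,872 − $17,731 = $141,141.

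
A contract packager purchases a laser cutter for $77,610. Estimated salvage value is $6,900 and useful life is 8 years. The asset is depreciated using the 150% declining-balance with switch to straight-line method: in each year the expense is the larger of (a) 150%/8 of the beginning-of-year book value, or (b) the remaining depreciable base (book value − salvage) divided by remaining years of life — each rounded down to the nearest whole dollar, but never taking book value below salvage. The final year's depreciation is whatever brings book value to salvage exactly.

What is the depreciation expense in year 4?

Depreciable base = $77,610 − $6,900 = $70,710.
Year 1: DB = ⌊$77,610 × 150%/8⌋ = $14,551; SL = ⌊$70,710/8⌋ = $8,838 → take DB $14,551. Book value $63,059.
Year 2: DB = ⌊$63,059 × 150%/8⌋ = $11,823; SL = ⌊$56,159/7⌋ = $8,022 → take DB $11,823. Book value $51,236.
Year 3: DB = ⌊$51,236 × 150%/8⌋ = $9,606; SL = ⌊$44,336/6⌋ = $7,389 → take DB $9,606. Book value $41,630.
Year 4: DB = ⌊$41,630 × 150%/8⌋ = $7,805; SL = ⌊$34,730/5⌋ = $6,946 → take DB $7,805. Book value $33,825.

$7,805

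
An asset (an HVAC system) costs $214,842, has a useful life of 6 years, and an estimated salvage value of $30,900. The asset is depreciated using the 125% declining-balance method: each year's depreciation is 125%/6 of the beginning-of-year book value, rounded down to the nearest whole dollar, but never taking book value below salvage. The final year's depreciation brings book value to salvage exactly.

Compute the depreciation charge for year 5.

$17,581

Depreciable base = $214,842 − $30,900 = $183,942.
Year 1: ⌊$214,842 × 125%/6⌋ = $44,758. Book value $170,084.
Year 2: ⌊$170,084 × 125%/6⌋ = $35,434. Book value $134,650.
Year 3: ⌊$134,650 × 125%/6⌋ = $28,052. Book value $106,598.
Year 4: ⌊$106,598 × 125%/6⌋ = $22,207. Book value $84,391.
Year 5: ⌊$84,391 × 125%/6⌋ = $17,581. Book value $66,810.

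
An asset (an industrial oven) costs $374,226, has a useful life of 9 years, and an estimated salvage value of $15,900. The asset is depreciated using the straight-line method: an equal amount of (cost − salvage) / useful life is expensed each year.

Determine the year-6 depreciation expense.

Depreciable base = $374,226 − $15,900 = $358,326.
Annual expense = $358,326 / 9 = $39,814.

$39,814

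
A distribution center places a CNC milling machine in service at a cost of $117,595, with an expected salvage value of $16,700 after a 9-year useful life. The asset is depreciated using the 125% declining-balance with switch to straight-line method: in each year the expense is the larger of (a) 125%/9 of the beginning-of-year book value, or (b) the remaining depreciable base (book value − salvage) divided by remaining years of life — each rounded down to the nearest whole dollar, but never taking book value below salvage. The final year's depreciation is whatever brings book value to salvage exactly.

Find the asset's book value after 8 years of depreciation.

Depreciable base = $117,595 − $16,700 = $100,895.
Year 1: DB = ⌊$117,595 × 125%/9⌋ = $16,332; SL = ⌊$100,895/9⌋ = $11,210 → take DB $16,332. Book value $101,263.
Year 2: DB = ⌊$101,263 × 125%/9⌋ = $14,064; SL = ⌊$84,563/8⌋ = $10,570 → take DB $14,064. Book value $87,199.
Year 3: DB = ⌊$87,199 × 125%/9⌋ = $12,110; SL = ⌊$70,499/7⌋ = $10,071 → take DB $12,110. Book value $75,089.
Year 4: DB = ⌊$75,089 × 125%/9⌋ = $10,429; SL = ⌊$58,389/6⌋ = $9,731 → take DB $10,429. Book value $64,660.
Year 5: DB = ⌊$64,660 × 125%/9⌋ = $8,980; SL = ⌊$47,960/5⌋ = $9,592 → take SL $9,592. Book value $55,068.
Year 6: DB = ⌊$55,068 × 125%/9⌋ = $7,648; SL = ⌊$38,368/4⌋ = $9,592 → take SL $9,592. Book value $45,476.
Year 7: DB = ⌊$45,476 × 125%/9⌋ = $6,316; SL = ⌊$28,776/3⌋ = $9,592 → take SL $9,592. Book value $35,884.
Year 8: DB = ⌊$35,884 × 125%/9⌋ = $4,983; SL = ⌊$19,184/2⌋ = $9,592 → take SL $9,592. Book value $26,292.

$26,292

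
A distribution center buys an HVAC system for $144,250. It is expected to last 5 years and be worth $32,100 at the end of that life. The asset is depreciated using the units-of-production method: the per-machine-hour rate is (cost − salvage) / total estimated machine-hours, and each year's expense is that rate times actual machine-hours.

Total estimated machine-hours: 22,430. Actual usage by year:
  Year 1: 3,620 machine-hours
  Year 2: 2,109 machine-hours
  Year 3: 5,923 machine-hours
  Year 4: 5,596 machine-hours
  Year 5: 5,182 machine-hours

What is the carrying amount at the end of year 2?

Depreciable base = $144,250 − $32,100 = $112,150.
Rate = $112,150 / 22,430 machine-hours = $5 per machine-hour.
Year 1: 3,620 × $5 = $18,100. Book value $126,150.
Year 2: 2,109 × $5 = $10,545. Book value $115,605.

$115,605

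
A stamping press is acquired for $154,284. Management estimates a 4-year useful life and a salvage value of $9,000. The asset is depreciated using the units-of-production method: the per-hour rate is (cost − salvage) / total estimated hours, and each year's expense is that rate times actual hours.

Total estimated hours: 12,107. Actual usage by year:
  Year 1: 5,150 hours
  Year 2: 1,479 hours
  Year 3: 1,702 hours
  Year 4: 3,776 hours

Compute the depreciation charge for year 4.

Depreciable base = $154,284 − $9,000 = $145,284.
Rate = $145,284 / 12,107 hours = $12 per hour.
Year 1: 5,150 × $12 = $61,800. Book value $92,484.
Year 2: 1,479 × $12 = $17,748. Book value $74,736.
Year 3: 1,702 × $12 = $20,424. Book value $54,312.
Year 4: 3,776 × $12 = $45,312. Book value $9,000.

$45,312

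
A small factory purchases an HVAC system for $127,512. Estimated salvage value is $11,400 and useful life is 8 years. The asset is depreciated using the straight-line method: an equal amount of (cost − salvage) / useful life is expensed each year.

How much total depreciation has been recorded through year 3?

Depreciable base = $127,512 − $11,400 = $116,112.
Annual expense = $116,112 / 8 = $14,514.
End of year 1: book value $112,998.
End of year 2: book value $98,484.
End of year 3: book value $83,970.
Accumulated through year 3 = $127,512 − $83,970 = $43,542.

$43,542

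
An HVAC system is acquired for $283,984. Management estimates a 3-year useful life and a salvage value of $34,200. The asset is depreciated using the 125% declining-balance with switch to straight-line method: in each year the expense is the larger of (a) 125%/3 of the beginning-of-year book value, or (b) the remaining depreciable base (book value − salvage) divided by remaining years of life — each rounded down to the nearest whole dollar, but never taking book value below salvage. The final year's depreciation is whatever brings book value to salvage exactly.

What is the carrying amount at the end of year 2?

$96,634

Depreciable base = $283,984 − $34,200 = $249,784.
Year 1: DB = ⌊$283,984 × 125%/3⌋ = $118,326; SL = ⌊$249,784/3⌋ = $83,261 → take DB $118,326. Book value $165,658.
Year 2: DB = ⌊$165,658 × 125%/3⌋ = $69,024; SL = ⌊$131,458/2⌋ = $65,729 → take DB $69,024. Book value $96,634.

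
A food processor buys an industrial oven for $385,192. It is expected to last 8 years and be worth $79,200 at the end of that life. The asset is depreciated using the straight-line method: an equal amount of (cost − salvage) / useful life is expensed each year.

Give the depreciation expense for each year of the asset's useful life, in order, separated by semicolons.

$38,249; $38,249; $38,249; $38,249; $38,249; $38,249; $38,249; $38,249

Depreciable base = $385,192 − $79,200 = $305,992.
Annual expense = $305,992 / 8 = $38,249.
End of year 1: book value $346,943.
End of year 2: book value $308,694.
End of year 3: book value $270,445.
End of year 4: book value $232,196.
End of year 5: book value $193,947.
End of year 6: book value $155,698.
End of year 7: book value $117,449.
End of year 8: book value $79,200.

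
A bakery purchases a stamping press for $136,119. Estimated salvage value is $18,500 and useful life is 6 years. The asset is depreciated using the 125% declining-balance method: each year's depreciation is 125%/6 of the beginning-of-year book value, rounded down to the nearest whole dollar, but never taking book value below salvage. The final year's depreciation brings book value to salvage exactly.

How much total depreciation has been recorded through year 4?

$82,651

Depreciable base = $136,119 − $18,500 = $117,619.
Year 1: ⌊$136,119 × 125%/6⌋ = $28,358. Book value $107,761.
Year 2: ⌊$107,761 × 125%/6⌋ = $22,450. Book value $85,311.
Year 3: ⌊$85,311 × 125%/6⌋ = $17,773. Book value $67,538.
Year 4: ⌊$67,538 × 125%/6⌋ = $14,070. Book value $53,468.
Accumulated through year 4 = $136,119 − $53,468 = $82,651.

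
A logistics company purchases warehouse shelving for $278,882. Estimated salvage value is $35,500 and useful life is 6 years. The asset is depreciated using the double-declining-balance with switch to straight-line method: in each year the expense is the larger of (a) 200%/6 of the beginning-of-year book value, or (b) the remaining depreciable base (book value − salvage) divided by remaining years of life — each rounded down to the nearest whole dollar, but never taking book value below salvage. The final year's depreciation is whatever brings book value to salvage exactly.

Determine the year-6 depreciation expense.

Depreciable base = $278,882 − $35,500 = $243,382.
Year 1: DB = ⌊$278,882 × 200%/6⌋ = $92,960; SL = ⌊$243,382/6⌋ = $40,563 → take DB $92,960. Book value $185,922.
Year 2: DB = ⌊$185,922 × 200%/6⌋ = $61,974; SL = ⌊$150,422/5⌋ = $30,084 → take DB $61,974. Book value $123,948.
Year 3: DB = ⌊$123,948 × 200%/6⌋ = $41,316; SL = ⌊$88,448/4⌋ = $22,112 → take DB $41,316. Book value $82,632.
Year 4: DB = ⌊$82,632 × 200%/6⌋ = $27,544; SL = ⌊$47,132/3⌋ = $15,710 → take DB $27,544. Book value $55,088.
Year 5: DB = ⌊$55,088 × 200%/6⌋ = $18,362; SL = ⌊$19,588/2⌋ = $9,794 → take DB $18,362. Book value $36,726.
Year 6 (final): $36,726 − $35,500 = $1,226. Book value $35,500.

$1,226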